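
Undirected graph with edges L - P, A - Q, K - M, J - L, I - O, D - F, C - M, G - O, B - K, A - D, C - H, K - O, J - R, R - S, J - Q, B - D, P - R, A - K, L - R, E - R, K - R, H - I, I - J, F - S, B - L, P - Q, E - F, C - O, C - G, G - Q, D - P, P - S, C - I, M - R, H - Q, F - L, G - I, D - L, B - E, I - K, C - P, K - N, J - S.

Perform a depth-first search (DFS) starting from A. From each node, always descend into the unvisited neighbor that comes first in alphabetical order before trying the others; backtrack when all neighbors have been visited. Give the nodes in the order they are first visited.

A, D, B, E, F, L, J, I, C, G, O, K, M, R, P, Q, H, S, N

Visit A
A → D
D → B
B → E
E → F
F → L
L → J
J → I
I → C
C → G
G → O
O → K
K → M
M → R
R → P
P → Q
Q → H
P → S
K → N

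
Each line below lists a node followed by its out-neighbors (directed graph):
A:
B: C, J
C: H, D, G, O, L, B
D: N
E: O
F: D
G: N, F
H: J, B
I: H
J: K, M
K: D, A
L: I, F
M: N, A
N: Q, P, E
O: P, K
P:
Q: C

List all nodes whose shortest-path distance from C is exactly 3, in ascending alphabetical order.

A, E, M, Q

Level 0: C
Level 1: B, D, G, H, L, O
Level 2: F, I, J, K, N, P
Level 3: A, E, M, Q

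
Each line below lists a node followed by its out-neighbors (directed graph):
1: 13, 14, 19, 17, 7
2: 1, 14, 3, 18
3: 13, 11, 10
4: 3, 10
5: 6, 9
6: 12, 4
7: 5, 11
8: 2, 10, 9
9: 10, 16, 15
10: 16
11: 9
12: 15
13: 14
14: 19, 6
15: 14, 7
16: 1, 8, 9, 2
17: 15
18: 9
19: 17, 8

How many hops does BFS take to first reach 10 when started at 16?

2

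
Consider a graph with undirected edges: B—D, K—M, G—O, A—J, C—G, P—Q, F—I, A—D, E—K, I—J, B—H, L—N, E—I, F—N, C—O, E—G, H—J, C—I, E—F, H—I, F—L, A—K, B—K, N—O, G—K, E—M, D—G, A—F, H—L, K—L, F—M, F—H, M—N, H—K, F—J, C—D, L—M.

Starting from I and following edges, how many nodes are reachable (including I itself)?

BFS from I visits: I, C, E, F, H, J, D, G, O, K, M, A, L, N, B
Reachable nodes: 15 of 17 total.

15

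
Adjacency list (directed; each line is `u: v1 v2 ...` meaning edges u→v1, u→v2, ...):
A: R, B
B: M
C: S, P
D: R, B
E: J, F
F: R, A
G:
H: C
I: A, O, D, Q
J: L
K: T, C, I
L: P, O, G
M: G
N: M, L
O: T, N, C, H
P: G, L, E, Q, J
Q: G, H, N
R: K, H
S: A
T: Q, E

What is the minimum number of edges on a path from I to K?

3

Level 0: I
Level 1: A, D, O, Q
Level 2: B, C, G, H, N, R, T
Level 3: E, K, L, M, P, S
Level 4: F, J
K first appears at level 3.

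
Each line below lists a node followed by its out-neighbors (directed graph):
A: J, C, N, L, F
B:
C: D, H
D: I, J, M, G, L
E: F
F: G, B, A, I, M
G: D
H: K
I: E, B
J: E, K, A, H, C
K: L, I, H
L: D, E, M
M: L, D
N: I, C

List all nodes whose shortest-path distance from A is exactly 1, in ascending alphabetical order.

C, F, J, L, N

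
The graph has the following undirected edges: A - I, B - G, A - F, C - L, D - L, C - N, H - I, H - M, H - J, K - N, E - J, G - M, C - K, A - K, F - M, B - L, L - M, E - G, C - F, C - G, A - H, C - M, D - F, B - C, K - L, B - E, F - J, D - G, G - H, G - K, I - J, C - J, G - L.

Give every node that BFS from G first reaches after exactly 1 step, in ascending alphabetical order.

B, C, D, E, H, K, L, M

Level 0: G
Level 1: B, C, D, E, H, K, L, M
Level 2: A, F, I, J, N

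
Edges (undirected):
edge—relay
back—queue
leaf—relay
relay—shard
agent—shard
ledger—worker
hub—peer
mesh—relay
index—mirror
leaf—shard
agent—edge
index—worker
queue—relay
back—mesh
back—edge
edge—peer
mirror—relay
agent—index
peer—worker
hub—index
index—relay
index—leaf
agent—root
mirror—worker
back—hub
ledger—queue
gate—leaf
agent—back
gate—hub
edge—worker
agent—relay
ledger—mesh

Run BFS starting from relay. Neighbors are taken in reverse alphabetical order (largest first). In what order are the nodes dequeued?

relay, shard, queue, mirror, mesh, leaf, index, edge, agent, ledger, back, worker, gate, hub, peer, root

Visit relay; enqueue shard, queue, mirror, mesh, leaf, index, edge, agent → queue [shard, queue, mirror, mesh, leaf, index, edge, agent]
Visit shard → queue [queue, mirror, mesh, leaf, index, edge, agent]
Visit queue; enqueue ledger, back → queue [mirror, mesh, leaf, index, edge, agent, ledger, back]
Visit mirror; enqueue worker → queue [mesh, leaf, index, edge, agent, ledger, back, worker]
Visit mesh → queue [leaf, index, edge, agent, ledger, back, worker]
Visit leaf; enqueue gate → queue [index, edge, agent, ledger, back, worker, gate]
Visit index; enqueue hub → queue [edge, agent, ledger, back, worker, gate, hub]
Visit edge; enqueue peer → queue [agent, ledger, back, worker, gate, hub, peer]
Visit agent; enqueue root → queue [ledger, back, worker, gate, hub, peer, root]
Visit ledger → queue [back, worker, gate, hub, peer, root]
Visit back → queue [worker, gate, hub, peer, root]
Visit worker → queue [gate, hub, peer, root]
Visit gate → queue [hub, peer, root]
Visit hub → queue [peer, root]
Visit peer → queue [root]
Visit root → queue []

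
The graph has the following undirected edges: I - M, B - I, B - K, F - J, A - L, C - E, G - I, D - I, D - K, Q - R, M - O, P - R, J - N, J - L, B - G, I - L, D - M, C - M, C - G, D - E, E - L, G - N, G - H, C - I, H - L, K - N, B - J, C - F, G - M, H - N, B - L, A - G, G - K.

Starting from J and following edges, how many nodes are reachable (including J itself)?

BFS from J visits: J, B, F, L, N, G, I, K, C, A, E, H, M, D, O
Reachable nodes: 15 of 18 total.

15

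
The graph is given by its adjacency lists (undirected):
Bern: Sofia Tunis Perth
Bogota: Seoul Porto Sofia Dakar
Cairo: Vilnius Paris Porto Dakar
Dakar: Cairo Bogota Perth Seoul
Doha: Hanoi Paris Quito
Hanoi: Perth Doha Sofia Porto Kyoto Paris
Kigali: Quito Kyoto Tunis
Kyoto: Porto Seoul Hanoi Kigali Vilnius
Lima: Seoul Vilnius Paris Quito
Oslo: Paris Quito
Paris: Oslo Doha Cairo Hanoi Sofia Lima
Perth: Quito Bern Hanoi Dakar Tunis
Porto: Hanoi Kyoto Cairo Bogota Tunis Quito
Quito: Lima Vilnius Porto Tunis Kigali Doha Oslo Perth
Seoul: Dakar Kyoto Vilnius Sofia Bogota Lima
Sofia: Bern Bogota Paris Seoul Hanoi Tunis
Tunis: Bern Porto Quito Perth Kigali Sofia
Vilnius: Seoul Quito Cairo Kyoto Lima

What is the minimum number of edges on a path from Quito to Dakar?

2

Level 0: Quito
Level 1: Doha, Kigali, Lima, Oslo, Perth, Porto, Tunis, Vilnius
Level 2: Bern, Bogota, Cairo, Dakar, Hanoi, Kyoto, Paris, Seoul, Sofia
Dakar first appears at level 2.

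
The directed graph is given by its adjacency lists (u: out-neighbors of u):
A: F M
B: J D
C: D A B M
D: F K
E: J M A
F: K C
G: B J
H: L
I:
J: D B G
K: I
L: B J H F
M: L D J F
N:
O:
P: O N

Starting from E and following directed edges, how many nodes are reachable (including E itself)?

13

BFS from E visits: E, J, M, A, D, B, G, L, F, K, H, C, I
Reachable nodes: 13 of 16 total.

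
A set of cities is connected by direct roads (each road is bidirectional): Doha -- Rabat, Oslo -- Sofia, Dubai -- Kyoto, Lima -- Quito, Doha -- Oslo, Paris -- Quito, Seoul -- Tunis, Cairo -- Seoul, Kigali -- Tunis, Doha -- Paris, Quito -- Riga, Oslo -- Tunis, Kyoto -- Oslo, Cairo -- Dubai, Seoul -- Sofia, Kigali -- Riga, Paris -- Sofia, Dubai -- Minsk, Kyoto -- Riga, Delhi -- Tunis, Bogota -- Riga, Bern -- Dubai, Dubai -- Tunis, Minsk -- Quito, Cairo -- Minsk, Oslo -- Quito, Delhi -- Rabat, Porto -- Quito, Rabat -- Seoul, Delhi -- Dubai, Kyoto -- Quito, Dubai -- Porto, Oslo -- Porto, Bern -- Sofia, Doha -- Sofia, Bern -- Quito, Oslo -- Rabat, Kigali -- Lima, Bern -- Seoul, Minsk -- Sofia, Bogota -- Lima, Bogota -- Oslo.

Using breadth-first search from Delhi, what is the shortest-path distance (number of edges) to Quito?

3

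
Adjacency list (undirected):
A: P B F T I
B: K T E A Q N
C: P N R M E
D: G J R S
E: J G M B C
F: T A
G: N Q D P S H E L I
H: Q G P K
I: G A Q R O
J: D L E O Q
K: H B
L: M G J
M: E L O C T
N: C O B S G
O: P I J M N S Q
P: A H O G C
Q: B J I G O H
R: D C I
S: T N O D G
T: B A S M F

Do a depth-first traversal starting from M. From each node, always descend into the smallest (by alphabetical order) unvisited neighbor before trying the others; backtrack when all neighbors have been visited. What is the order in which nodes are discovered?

M, C, E, B, A, F, T, S, D, G, H, K, P, O, I, Q, J, L, R, N

Visit M
M → C
C → E
E → B
B → A
A → F
F → T
T → S
S → D
D → G
G → H
H → K
H → P
P → O
O → I
I → Q
Q → J
J → L
I → R
O → N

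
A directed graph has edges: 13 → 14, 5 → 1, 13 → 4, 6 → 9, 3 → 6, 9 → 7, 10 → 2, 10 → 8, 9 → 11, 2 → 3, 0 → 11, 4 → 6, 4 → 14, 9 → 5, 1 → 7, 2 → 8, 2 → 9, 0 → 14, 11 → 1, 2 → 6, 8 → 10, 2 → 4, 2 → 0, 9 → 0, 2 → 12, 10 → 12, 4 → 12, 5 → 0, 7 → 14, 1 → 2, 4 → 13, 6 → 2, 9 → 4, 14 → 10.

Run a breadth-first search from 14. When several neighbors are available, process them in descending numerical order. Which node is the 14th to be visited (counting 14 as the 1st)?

13

Visit 14; enqueue 10 → queue [10]
Visit 10; enqueue 12, 8, 2 → queue [12, 8, 2]
Visit 12 → queue [8, 2]
Visit 8 → queue [2]
Visit 2; enqueue 9, 6, 4, 3, 0 → queue [9, 6, 4, 3, 0]
Visit 9; enqueue 11, 7, 5 → queue [6, 4, 3, 0, 11, 7, 5]
Visit 6 → queue [4, 3, 0, 11, 7, 5]
Visit 4; enqueue 13 → queue [3, 0, 11, 7, 5, 13]
Visit 3 → queue [0, 11, 7, 5, 13]
Visit 0 → queue [11, 7, 5, 13]
Visit 11; enqueue 1 → queue [7, 5, 13, 1]
Visit 7 → queue [5, 13, 1]
Visit 5 → queue [13, 1]
Visit 13 → queue [1]
Visit 1 → queue []

Visit order: 14, 10, 12, 8, 2, 9, 6, 4, 3, 0, 11, 7, 5, 13, 1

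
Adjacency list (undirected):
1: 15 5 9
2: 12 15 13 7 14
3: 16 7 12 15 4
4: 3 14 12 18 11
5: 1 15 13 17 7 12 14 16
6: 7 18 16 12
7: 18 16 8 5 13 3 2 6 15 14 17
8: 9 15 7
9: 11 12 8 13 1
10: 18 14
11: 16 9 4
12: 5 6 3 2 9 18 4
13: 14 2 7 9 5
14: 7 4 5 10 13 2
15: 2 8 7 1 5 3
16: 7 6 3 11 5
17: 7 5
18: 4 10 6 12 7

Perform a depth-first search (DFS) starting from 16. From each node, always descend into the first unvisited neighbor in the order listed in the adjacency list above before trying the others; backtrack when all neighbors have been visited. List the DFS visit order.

16, 7, 18, 4, 3, 12, 5, 1, 15, 2, 13, 14, 10, 9, 11, 8, 17, 6

Visit 16
16 → 7
7 → 18
18 → 4
4 → 3
3 → 12
12 → 5
5 → 1
1 → 15
15 → 2
2 → 13
13 → 14
14 → 10
13 → 9
9 → 11
9 → 8
5 → 17
12 → 6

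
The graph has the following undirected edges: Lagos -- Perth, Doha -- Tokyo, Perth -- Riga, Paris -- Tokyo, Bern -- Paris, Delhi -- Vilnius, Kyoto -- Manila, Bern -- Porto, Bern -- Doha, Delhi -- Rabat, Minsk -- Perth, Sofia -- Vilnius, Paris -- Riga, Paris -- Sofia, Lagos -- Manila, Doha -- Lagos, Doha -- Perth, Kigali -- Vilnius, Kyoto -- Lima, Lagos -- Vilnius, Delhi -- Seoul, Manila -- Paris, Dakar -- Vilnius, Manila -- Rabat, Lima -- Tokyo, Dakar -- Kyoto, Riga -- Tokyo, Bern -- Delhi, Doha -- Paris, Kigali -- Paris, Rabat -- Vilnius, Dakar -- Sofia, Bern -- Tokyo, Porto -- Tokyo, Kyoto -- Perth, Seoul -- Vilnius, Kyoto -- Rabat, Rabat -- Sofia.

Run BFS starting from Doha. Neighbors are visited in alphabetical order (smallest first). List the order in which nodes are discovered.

Doha Bern Lagos Paris Perth Tokyo Delhi Porto Manila Vilnius Kigali Riga Sofia Kyoto Minsk Lima Rabat Seoul Dakar

Visit Doha; enqueue Bern, Lagos, Paris, Perth, Tokyo → queue [Bern, Lagos, Paris, Perth, Tokyo]
Visit Bern; enqueue Delhi, Porto → queue [Lagos, Paris, Perth, Tokyo, Delhi, Porto]
Visit Lagos; enqueue Manila, Vilnius → queue [Paris, Perth, Tokyo, Delhi, Porto, Manila, Vilnius]
Visit Paris; enqueue Kigali, Riga, Sofia → queue [Perth, Tokyo, Delhi, Porto, Manila, Vilnius, Kigali, Riga, Sofia]
Visit Perth; enqueue Kyoto, Minsk → queue [Tokyo, Delhi, Porto, Manila, Vilnius, Kigali, Riga, Sofia, Kyoto, Minsk]
Visit Tokyo; enqueue Lima → queue [Delhi, Porto, Manila, Vilnius, Kigali, Riga, Sofia, Kyoto, Minsk, Lima]
Visit Delhi; enqueue Rabat, Seoul → queue [Porto, Manila, Vilnius, Kigali, Riga, Sofia, Kyoto, Minsk, Lima, Rabat, Seoul]
Visit Porto → queue [Manila, Vilnius, Kigali, Riga, Sofia, Kyoto, Minsk, Lima, Rabat, Seoul]
Visit Manila → queue [Vilnius, Kigali, Riga, Sofia, Kyoto, Minsk, Lima, Rabat, Seoul]
Visit Vilnius; enqueue Dakar → queue [Kigali, Riga, Sofia, Kyoto, Minsk, Lima, Rabat, Seoul, Dakar]
Visit Kigali → queue [Riga, Sofia, Kyoto, Minsk, Lima, Rabat, Seoul, Dakar]
Visit Riga → queue [Sofia, Kyoto, Minsk, Lima, Rabat, Seoul, Dakar]
Visit Sofia → queue [Kyoto, Minsk, Lima, Rabat, Seoul, Dakar]
Visit Kyoto → queue [Minsk, Lima, Rabat, Seoul, Dakar]
Visit Minsk → queue [Lima, Rabat, Seoul, Dakar]
Visit Lima → queue [Rabat, Seoul, Dakar]
Visit Rabat → queue [Seoul, Dakar]
Visit Seoul → queue [Dakar]
Visit Dakar → queue []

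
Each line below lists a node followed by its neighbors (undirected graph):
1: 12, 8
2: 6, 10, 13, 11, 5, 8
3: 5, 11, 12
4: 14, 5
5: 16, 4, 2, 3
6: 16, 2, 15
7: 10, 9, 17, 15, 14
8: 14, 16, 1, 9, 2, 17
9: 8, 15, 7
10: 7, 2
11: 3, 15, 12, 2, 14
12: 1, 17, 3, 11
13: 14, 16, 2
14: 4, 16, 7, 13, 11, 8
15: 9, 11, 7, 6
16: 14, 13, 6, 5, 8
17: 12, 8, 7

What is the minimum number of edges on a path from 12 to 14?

2

Level 0: 12
Level 1: 1, 3, 11, 17
Level 2: 2, 5, 7, 8, 14, 15
Level 3: 4, 6, 9, 10, 13, 16
14 first appears at level 2.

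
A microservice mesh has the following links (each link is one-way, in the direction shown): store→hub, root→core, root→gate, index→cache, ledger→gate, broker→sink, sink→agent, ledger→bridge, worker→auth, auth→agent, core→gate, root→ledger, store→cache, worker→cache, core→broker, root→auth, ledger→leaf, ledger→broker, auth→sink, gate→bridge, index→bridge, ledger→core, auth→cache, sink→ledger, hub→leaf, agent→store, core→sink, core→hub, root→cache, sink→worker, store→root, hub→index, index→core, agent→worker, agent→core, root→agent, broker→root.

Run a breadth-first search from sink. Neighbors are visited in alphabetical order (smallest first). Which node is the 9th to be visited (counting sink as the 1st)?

Visit sink; enqueue agent, ledger, worker → queue [agent, ledger, worker]
Visit agent; enqueue core, store → queue [ledger, worker, core, store]
Visit ledger; enqueue bridge, broker, gate, leaf → queue [worker, core, store, bridge, broker, gate, leaf]
Visit worker; enqueue auth, cache → queue [core, store, bridge, broker, gate, leaf, auth, cache]
Visit core; enqueue hub → queue [store, bridge, broker, gate, leaf, auth, cache, hub]
Visit store; enqueue root → queue [bridge, broker, gate, leaf, auth, cache, hub, root]
Visit bridge → queue [broker, gate, leaf, auth, cache, hub, root]
Visit broker → queue [gate, leaf, auth, cache, hub, root]
Visit gate → queue [leaf, auth, cache, hub, root]
Visit leaf → queue [auth, cache, hub, root]
Visit auth → queue [cache, hub, root]
Visit cache → queue [hub, root]
Visit hub; enqueue index → queue [root, index]
Visit root → queue [index]
Visit index → queue []

Visit order: sink, agent, ledger, worker, core, store, bridge, broker, gate, leaf, auth, cache, hub, root, index

gate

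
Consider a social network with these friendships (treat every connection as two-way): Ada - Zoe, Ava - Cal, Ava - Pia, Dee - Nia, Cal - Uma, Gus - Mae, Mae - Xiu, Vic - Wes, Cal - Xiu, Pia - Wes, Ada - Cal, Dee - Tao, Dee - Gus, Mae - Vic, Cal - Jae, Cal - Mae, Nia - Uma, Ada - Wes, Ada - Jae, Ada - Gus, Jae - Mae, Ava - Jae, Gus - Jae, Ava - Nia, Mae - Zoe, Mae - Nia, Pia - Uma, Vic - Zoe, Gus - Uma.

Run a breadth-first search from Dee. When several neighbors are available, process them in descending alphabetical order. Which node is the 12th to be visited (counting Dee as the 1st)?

Visit Dee; enqueue Tao, Nia, Gus → queue [Tao, Nia, Gus]
Visit Tao → queue [Nia, Gus]
Visit Nia; enqueue Uma, Mae, Ava → queue [Gus, Uma, Mae, Ava]
Visit Gus; enqueue Jae, Ada → queue [Uma, Mae, Ava, Jae, Ada]
Visit Uma; enqueue Pia, Cal → queue [Mae, Ava, Jae, Ada, Pia, Cal]
Visit Mae; enqueue Zoe, Xiu, Vic → queue [Ava, Jae, Ada, Pia, Cal, Zoe, Xiu, Vic]
Visit Ava → queue [Jae, Ada, Pia, Cal, Zoe, Xiu, Vic]
Visit Jae → queue [Ada, Pia, Cal, Zoe, Xiu, Vic]
Visit Ada; enqueue Wes → queue [Pia, Cal, Zoe, Xiu, Vic, Wes]
Visit Pia → queue [Cal, Zoe, Xiu, Vic, Wes]
Visit Cal → queue [Zoe, Xiu, Vic, Wes]
Visit Zoe → queue [Xiu, Vic, Wes]
Visit Xiu → queue [Vic, Wes]
Visit Vic → queue [Wes]
Visit Wes → queue []

Visit order: Dee, Tao, Nia, Gus, Uma, Mae, Ava, Jae, Ada, Pia, Cal, Zoe, Xiu, Vic, Wes

Zoe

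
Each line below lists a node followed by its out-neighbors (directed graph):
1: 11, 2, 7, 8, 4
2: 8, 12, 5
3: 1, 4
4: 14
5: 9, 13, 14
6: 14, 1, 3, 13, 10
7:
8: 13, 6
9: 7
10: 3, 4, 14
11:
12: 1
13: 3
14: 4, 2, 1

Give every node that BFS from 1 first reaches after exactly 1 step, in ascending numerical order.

Level 0: 1
Level 1: 2, 4, 7, 8, 11
Level 2: 5, 6, 12, 13, 14
Level 3: 3, 9, 10

2, 4, 7, 8, 11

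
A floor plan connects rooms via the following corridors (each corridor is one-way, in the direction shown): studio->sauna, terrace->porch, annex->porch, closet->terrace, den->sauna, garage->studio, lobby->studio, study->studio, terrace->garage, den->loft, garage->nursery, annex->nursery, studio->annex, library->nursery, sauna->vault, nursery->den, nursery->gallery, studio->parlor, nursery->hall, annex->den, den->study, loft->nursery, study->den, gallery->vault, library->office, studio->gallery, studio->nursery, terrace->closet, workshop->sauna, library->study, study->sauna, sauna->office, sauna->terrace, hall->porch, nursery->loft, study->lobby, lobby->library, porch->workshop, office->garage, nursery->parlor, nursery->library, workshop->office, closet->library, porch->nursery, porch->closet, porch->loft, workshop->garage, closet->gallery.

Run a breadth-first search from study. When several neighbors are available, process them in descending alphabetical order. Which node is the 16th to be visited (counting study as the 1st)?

Visit study; enqueue studio, sauna, lobby, den → queue [studio, sauna, lobby, den]
Visit studio; enqueue parlor, nursery, gallery, annex → queue [sauna, lobby, den, parlor, nursery, gallery, annex]
Visit sauna; enqueue vault, terrace, office → queue [lobby, den, parlor, nursery, gallery, annex, vault, terrace, office]
Visit lobby; enqueue library → queue [den, parlor, nursery, gallery, annex, vault, terrace, office, library]
Visit den; enqueue loft → queue [parlor, nursery, gallery, annex, vault, terrace, office, library, loft]
Visit parlor → queue [nursery, gallery, annex, vault, terrace, office, library, loft]
Visit nursery; enqueue hall → queue [gallery, annex, vault, terrace, office, library, loft, hall]
Visit gallery → queue [annex, vault, terrace, office, library, loft, hall]
Visit annex; enqueue porch → queue [vault, terrace, office, library, loft, hall, porch]
Visit vault → queue [terrace, office, library, loft, hall, porch]
Visit terrace; enqueue garage, closet → queue [office, library, loft, hall, porch, garage, closet]
Visit office → queue [library, loft, hall, porch, garage, closet]
Visit library → queue [loft, hall, porch, garage, closet]
Visit loft → queue [hall, porch, garage, closet]
Visit hall → queue [porch, garage, closet]
Visit porch; enqueue workshop → queue [garage, closet, workshop]
Visit garage → queue [closet, workshop]
Visit closet → queue [workshop]
Visit workshop → queue []

Visit order: study, studio, sauna, lobby, den, parlor, nursery, gallery, annex, vault, terrace, office, library, loft, hall, porch, garage, closet, workshop

porch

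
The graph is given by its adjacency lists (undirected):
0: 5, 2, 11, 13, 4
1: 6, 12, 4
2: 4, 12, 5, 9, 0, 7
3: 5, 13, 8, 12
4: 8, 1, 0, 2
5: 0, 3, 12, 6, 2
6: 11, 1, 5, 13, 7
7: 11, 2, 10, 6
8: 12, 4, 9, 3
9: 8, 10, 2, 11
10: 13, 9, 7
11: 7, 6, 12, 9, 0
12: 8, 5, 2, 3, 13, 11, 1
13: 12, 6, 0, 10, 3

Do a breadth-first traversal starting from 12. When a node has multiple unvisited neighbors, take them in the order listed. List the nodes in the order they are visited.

12 -> 8 -> 5 -> 2 -> 3 -> 13 -> 11 -> 1 -> 4 -> 9 -> 0 -> 6 -> 7 -> 10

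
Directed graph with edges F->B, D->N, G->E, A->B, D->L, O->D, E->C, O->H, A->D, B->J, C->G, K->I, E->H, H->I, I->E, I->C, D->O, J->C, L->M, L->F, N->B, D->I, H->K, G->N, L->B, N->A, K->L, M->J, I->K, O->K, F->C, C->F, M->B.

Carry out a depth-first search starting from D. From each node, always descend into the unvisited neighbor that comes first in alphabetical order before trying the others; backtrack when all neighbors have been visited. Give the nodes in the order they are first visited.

D, I, C, F, B, J, G, E, H, K, L, M, N, A, O

Visit D
D → I
I → C
C → F
F → B
B → J
C → G
G → E
E → H
H → K
K → L
L → M
G → N
N → A
D → O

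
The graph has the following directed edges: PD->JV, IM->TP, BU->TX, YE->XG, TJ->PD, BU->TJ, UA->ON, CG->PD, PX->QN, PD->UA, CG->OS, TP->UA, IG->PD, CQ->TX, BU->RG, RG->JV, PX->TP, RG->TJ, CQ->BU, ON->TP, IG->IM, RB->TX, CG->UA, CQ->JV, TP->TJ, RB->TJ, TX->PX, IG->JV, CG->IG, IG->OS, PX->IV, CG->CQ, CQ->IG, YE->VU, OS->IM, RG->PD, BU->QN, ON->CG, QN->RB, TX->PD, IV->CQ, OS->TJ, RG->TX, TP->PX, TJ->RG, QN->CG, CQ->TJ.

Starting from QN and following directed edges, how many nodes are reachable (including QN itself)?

BFS from QN visits: QN, RB, CG, TX, TJ, UA, PD, OS, IG, CQ, PX, RG, ON, JV, IM, BU, TP, IV
Reachable nodes: 18 of 21 total.

18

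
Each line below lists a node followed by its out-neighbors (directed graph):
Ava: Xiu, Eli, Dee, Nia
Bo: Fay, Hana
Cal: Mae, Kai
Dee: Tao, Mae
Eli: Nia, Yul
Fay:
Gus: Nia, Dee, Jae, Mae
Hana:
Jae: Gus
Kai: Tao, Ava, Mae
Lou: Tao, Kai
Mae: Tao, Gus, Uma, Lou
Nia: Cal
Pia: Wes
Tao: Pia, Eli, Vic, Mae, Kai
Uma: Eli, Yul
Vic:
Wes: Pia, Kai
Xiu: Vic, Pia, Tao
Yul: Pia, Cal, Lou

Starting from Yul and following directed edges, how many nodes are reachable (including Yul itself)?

BFS from Yul visits: Yul, Cal, Lou, Pia, Kai, Mae, Tao, Wes, Ava, Gus, Uma, Eli, Vic, Dee, Nia, Xiu, Jae
Reachable nodes: 17 of 20 total.

17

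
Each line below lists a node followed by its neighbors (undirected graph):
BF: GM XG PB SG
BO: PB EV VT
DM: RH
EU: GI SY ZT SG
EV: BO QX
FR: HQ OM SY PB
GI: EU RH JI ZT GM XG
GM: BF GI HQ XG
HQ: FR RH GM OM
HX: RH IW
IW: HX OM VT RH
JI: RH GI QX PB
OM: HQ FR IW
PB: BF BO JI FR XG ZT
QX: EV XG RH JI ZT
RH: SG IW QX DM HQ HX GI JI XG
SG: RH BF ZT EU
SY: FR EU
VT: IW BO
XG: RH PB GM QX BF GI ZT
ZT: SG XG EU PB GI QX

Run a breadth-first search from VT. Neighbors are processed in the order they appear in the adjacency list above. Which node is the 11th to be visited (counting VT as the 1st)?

SG

Visit VT; enqueue IW, BO → queue [IW, BO]
Visit IW; enqueue HX, OM, RH → queue [BO, HX, OM, RH]
Visit BO; enqueue PB, EV → queue [HX, OM, RH, PB, EV]
Visit HX → queue [OM, RH, PB, EV]
Visit OM; enqueue HQ, FR → queue [RH, PB, EV, HQ, FR]
Visit RH; enqueue SG, QX, DM, GI, JI, XG → queue [PB, EV, HQ, FR, SG, QX, DM, GI, JI, XG]
Visit PB; enqueue BF, ZT → queue [EV, HQ, FR, SG, QX, DM, GI, JI, XG, BF, ZT]
Visit EV → queue [HQ, FR, SG, QX, DM, GI, JI, XG, BF, ZT]
Visit HQ; enqueue GM → queue [FR, SG, QX, DM, GI, JI, XG, BF, ZT, GM]
Visit FR; enqueue SY → queue [SG, QX, DM, GI, JI, XG, BF, ZT, GM, SY]
Visit SG; enqueue EU → queue [QX, DM, GI, JI, XG, BF, ZT, GM, SY, EU]
Visit QX → queue [DM, GI, JI, XG, BF, ZT, GM, SY, EU]
Visit DM → queue [GI, JI, XG, BF, ZT, GM, SY, EU]
Visit GI → queue [JI, XG, BF, ZT, GM, SY, EU]
Visit JI → queue [XG, BF, ZT, GM, SY, EU]
Visit XG → queue [BF, ZT, GM, SY, EU]
Visit BF → queue [ZT, GM, SY, EU]
Visit ZT → queue [GM, SY, EU]
Visit GM → queue [SY, EU]
Visit SY → queue [EU]
Visit EU → queue []

Visit order: VT, IW, BO, HX, OM, RH, PB, EV, HQ, FR, SG, QX, DM, GI, JI, XG, BF, ZT, GM, SY, EU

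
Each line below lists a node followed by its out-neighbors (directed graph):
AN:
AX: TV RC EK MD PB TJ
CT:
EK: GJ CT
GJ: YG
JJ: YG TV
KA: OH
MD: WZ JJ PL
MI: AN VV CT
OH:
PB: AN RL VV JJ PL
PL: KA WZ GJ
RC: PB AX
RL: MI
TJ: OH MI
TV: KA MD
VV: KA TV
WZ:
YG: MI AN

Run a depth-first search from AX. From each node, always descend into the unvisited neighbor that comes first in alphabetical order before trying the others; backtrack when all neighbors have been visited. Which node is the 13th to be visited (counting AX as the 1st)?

JJ

Visit AX
AX → EK
EK → CT
EK → GJ
GJ → YG
YG → AN
YG → MI
MI → VV
VV → KA
KA → OH
VV → TV
TV → MD
MD → JJ
MD → PL
PL → WZ
AX → PB
PB → RL
AX → RC
AX → TJ

Visit order: AX, EK, CT, GJ, YG, AN, MI, VV, KA, OH, TV, MD, JJ, PL, WZ, PB, RL, RC, TJ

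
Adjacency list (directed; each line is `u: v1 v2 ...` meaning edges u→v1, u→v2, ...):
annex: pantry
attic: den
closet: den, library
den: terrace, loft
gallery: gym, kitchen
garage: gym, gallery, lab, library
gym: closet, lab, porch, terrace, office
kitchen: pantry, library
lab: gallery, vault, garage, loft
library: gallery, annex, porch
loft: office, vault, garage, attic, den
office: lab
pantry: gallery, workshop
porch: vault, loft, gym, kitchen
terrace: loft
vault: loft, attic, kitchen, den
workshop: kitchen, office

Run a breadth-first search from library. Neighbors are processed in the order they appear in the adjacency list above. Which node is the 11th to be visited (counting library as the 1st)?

lab

Visit library; enqueue gallery, annex, porch → queue [gallery, annex, porch]
Visit gallery; enqueue gym, kitchen → queue [annex, porch, gym, kitchen]
Visit annex; enqueue pantry → queue [porch, gym, kitchen, pantry]
Visit porch; enqueue vault, loft → queue [gym, kitchen, pantry, vault, loft]
Visit gym; enqueue closet, lab, terrace, office → queue [kitchen, pantry, vault, loft, closet, lab, terrace, office]
Visit kitchen → queue [pantry, vault, loft, closet, lab, terrace, office]
Visit pantry; enqueue workshop → queue [vault, loft, closet, lab, terrace, office, workshop]
Visit vault; enqueue attic, den → queue [loft, closet, lab, terrace, office, workshop, attic, den]
Visit loft; enqueue garage → queue [closet, lab, terrace, office, workshop, attic, den, garage]
Visit closet → queue [lab, terrace, office, workshop, attic, den, garage]
Visit lab → queue [terrace, office, workshop, attic, den, garage]
Visit terrace → queue [office, workshop, attic, den, garage]
Visit office → queue [workshop, attic, den, garage]
Visit workshop → queue [attic, den, garage]
Visit attic → queue [den, garage]
Visit den → queue [garage]
Visit garage → queue []

Visit order: library, gallery, annex, porch, gym, kitchen, pantry, vault, loft, closet, lab, terrace, office, workshop, attic, den, garage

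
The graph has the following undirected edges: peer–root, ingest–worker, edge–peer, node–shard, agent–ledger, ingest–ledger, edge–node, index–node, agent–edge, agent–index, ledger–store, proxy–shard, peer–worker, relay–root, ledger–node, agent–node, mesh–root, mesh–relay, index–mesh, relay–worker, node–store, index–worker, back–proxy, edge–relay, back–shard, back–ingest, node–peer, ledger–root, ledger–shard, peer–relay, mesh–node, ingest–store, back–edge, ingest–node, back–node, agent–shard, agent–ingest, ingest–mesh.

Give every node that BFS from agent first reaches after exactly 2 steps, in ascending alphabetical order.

back, mesh, peer, proxy, relay, root, store, worker

Level 0: agent
Level 1: edge, index, ingest, ledger, node, shard
Level 2: back, mesh, peer, proxy, relay, root, store, worker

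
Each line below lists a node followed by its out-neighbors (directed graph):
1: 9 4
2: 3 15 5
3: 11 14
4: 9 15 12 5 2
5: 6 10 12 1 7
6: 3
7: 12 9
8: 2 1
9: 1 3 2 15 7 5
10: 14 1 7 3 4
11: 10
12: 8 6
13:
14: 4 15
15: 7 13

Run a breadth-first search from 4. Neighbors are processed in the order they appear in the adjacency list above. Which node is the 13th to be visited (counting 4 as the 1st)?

10

Visit 4; enqueue 9, 15, 12, 5, 2 → queue [9, 15, 12, 5, 2]
Visit 9; enqueue 1, 3, 7 → queue [15, 12, 5, 2, 1, 3, 7]
Visit 15; enqueue 13 → queue [12, 5, 2, 1, 3, 7, 13]
Visit 12; enqueue 8, 6 → queue [5, 2, 1, 3, 7, 13, 8, 6]
Visit 5; enqueue 10 → queue [2, 1, 3, 7, 13, 8, 6, 10]
Visit 2 → queue [1, 3, 7, 13, 8, 6, 10]
Visit 1 → queue [3, 7, 13, 8, 6, 10]
Visit 3; enqueue 11, 14 → queue [7, 13, 8, 6, 10, 11, 14]
Visit 7 → queue [13, 8, 6, 10, 11, 14]
Visit 13 → queue [8, 6, 10, 11, 14]
Visit 8 → queue [6, 10, 11, 14]
Visit 6 → queue [10, 11, 14]
Visit 10 → queue [11, 14]
Visit 11 → queue [14]
Visit 14 → queue []

Visit order: 4, 9, 15, 12, 5, 2, 1, 3, 7, 13, 8, 6, 10, 11, 14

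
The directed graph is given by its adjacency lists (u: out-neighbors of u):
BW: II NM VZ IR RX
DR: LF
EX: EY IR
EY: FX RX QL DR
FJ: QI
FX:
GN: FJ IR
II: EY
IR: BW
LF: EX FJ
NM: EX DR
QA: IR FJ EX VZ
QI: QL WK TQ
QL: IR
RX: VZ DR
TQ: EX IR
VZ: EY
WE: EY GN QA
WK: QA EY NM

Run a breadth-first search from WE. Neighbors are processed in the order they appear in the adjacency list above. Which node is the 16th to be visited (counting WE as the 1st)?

Visit WE; enqueue EY, GN, QA → queue [EY, GN, QA]
Visit EY; enqueue FX, RX, QL, DR → queue [GN, QA, FX, RX, QL, DR]
Visit GN; enqueue FJ, IR → queue [QA, FX, RX, QL, DR, FJ, IR]
Visit QA; enqueue EX, VZ → queue [FX, RX, QL, DR, FJ, IR, EX, VZ]
Visit FX → queue [RX, QL, DR, FJ, IR, EX, VZ]
Visit RX → queue [QL, DR, FJ, IR, EX, VZ]
Visit QL → queue [DR, FJ, IR, EX, VZ]
Visit DR; enqueue LF → queue [FJ, IR, EX, VZ, LF]
Visit FJ; enqueue QI → queue [IR, EX, VZ, LF, QI]
Visit IR; enqueue BW → queue [EX, VZ, LF, QI, BW]
Visit EX → queue [VZ, LF, QI, BW]
Visit VZ → queue [LF, QI, BW]
Visit LF → queue [QI, BW]
Visit QI; enqueue WK, TQ → queue [BW, WK, TQ]
Visit BW; enqueue II, NM → queue [WK, TQ, II, NM]
Visit WK → queue [TQ, II, NM]
Visit TQ → queue [II, NM]
Visit II → queue [NM]
Visit NM → queue []

Visit order: WE, EY, GN, QA, FX, RX, QL, DR, FJ, IR, EX, VZ, LF, QI, BW, WK, TQ, II, NM

WK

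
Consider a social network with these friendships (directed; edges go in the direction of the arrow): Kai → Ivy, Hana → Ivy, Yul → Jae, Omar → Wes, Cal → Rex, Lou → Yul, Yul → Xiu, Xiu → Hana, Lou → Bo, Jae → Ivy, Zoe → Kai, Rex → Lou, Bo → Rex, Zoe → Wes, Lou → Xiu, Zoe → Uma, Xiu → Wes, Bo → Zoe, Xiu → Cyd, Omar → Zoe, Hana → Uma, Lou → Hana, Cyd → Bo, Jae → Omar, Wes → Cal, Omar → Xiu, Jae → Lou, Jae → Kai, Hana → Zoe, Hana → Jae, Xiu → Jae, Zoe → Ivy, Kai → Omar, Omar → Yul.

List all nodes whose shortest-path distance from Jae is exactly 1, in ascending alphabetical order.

Ivy, Kai, Lou, Omar

Level 0: Jae
Level 1: Ivy, Kai, Lou, Omar
Level 2: Bo, Hana, Wes, Xiu, Yul, Zoe
Level 3: Cal, Cyd, Rex, Uma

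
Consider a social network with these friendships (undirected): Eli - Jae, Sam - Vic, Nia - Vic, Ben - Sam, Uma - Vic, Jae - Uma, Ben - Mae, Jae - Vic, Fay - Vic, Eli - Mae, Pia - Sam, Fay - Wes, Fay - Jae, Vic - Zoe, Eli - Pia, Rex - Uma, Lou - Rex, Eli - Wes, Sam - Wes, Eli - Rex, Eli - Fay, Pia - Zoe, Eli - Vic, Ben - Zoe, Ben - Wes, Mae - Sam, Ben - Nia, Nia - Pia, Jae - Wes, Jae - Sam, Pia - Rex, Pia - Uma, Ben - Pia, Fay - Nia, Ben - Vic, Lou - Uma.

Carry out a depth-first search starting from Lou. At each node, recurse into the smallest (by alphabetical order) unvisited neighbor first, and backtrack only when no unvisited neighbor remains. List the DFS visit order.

Lou Rex Eli Fay Jae Sam Ben Mae Nia Pia Uma Vic Zoe Wes

Visit Lou
Lou → Rex
Rex → Eli
Eli → Fay
Fay → Jae
Jae → Sam
Sam → Ben
Ben → Mae
Ben → Nia
Nia → Pia
Pia → Uma
Uma → Vic
Vic → Zoe
Ben → Wes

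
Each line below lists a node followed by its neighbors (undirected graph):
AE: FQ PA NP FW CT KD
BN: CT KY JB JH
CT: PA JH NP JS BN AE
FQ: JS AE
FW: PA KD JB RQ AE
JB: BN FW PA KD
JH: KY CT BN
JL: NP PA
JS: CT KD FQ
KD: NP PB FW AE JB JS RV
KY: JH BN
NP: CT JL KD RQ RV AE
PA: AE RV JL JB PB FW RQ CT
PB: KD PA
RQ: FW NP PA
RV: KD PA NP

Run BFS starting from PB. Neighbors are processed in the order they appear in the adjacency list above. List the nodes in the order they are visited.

PB, KD, PA, NP, FW, AE, JB, JS, RV, JL, RQ, CT, FQ, BN, JH, KY

Visit PB; enqueue KD, PA → queue [KD, PA]
Visit KD; enqueue NP, FW, AE, JB, JS, RV → queue [PA, NP, FW, AE, JB, JS, RV]
Visit PA; enqueue JL, RQ, CT → queue [NP, FW, AE, JB, JS, RV, JL, RQ, CT]
Visit NP → queue [FW, AE, JB, JS, RV, JL, RQ, CT]
Visit FW → queue [AE, JB, JS, RV, JL, RQ, CT]
Visit AE; enqueue FQ → queue [JB, JS, RV, JL, RQ, CT, FQ]
Visit JB; enqueue BN → queue [JS, RV, JL, RQ, CT, FQ, BN]
Visit JS → queue [RV, JL, RQ, CT, FQ, BN]
Visit RV → queue [JL, RQ, CT, FQ, BN]
Visit JL → queue [RQ, CT, FQ, BN]
Visit RQ → queue [CT, FQ, BN]
Visit CT; enqueue JH → queue [FQ, BN, JH]
Visit FQ → queue [BN, JH]
Visit BN; enqueue KY → queue [JH, KY]
Visit JH → queue [KY]
Visit KY → queue []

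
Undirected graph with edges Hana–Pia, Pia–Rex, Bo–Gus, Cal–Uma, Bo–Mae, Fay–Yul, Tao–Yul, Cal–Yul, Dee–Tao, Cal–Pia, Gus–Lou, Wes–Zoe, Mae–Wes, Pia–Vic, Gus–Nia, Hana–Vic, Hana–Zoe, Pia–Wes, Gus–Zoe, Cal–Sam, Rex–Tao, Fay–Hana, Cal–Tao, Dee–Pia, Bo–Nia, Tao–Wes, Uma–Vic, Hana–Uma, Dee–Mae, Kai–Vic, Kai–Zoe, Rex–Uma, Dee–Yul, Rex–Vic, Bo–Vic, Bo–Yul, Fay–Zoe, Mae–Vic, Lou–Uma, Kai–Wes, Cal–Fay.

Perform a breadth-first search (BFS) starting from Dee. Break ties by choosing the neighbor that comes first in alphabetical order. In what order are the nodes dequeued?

Visit Dee; enqueue Mae, Pia, Tao, Yul → queue [Mae, Pia, Tao, Yul]
Visit Mae; enqueue Bo, Vic, Wes → queue [Pia, Tao, Yul, Bo, Vic, Wes]
Visit Pia; enqueue Cal, Hana, Rex → queue [Tao, Yul, Bo, Vic, Wes, Cal, Hana, Rex]
Visit Tao → queue [Yul, Bo, Vic, Wes, Cal, Hana, Rex]
Visit Yul; enqueue Fay → queue [Bo, Vic, Wes, Cal, Hana, Rex, Fay]
Visit Bo; enqueue Gus, Nia → queue [Vic, Wes, Cal, Hana, Rex, Fay, Gus, Nia]
Visit Vic; enqueue Kai, Uma → queue [Wes, Cal, Hana, Rex, Fay, Gus, Nia, Kai, Uma]
Visit Wes; enqueue Zoe → queue [Cal, Hana, Rex, Fay, Gus, Nia, Kai, Uma, Zoe]
Visit Cal; enqueue Sam → queue [Hana, Rex, Fay, Gus, Nia, Kai, Uma, Zoe, Sam]
Visit Hana → queue [Rex, Fay, Gus, Nia, Kai, Uma, Zoe, Sam]
Visit Rex → queue [Fay, Gus, Nia, Kai, Uma, Zoe, Sam]
Visit Fay → queue [Gus, Nia, Kai, Uma, Zoe, Sam]
Visit Gus; enqueue Lou → queue [Nia, Kai, Uma, Zoe, Sam, Lou]
Visit Nia → queue [Kai, Uma, Zoe, Sam, Lou]
Visit Kai → queue [Uma, Zoe, Sam, Lou]
Visit Uma → queue [Zoe, Sam, Lou]
Visit Zoe → queue [Sam, Lou]
Visit Sam → queue [Lou]
Visit Lou → queue []

Dee, Mae, Pia, Tao, Yul, Bo, Vic, Wes, Cal, Hana, Rex, Fay, Gus, Nia, Kai, Uma, Zoe, Sam, Lou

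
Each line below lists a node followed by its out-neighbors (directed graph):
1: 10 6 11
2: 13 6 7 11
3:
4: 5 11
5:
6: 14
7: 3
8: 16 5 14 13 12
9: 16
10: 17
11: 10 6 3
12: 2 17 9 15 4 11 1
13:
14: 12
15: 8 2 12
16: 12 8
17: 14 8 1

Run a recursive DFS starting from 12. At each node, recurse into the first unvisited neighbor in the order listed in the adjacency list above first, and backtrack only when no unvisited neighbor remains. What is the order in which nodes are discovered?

12, 2, 13, 6, 14, 7, 3, 11, 10, 17, 8, 16, 5, 1, 9, 15, 4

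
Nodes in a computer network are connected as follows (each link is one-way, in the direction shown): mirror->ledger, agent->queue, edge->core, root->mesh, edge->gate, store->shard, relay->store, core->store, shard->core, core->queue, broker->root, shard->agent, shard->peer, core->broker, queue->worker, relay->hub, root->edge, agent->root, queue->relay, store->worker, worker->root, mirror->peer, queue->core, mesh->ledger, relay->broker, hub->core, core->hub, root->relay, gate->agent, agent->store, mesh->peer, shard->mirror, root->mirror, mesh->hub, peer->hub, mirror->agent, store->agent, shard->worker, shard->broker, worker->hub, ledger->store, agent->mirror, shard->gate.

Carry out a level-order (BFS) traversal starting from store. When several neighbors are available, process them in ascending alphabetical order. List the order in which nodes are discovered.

store -> agent -> shard -> worker -> mirror -> queue -> root -> broker -> core -> gate -> peer -> hub -> ledger -> relay -> edge -> mesh

Visit store; enqueue agent, shard, worker → queue [agent, shard, worker]
Visit agent; enqueue mirror, queue, root → queue [shard, worker, mirror, queue, root]
Visit shard; enqueue broker, core, gate, peer → queue [worker, mirror, queue, root, broker, core, gate, peer]
Visit worker; enqueue hub → queue [mirror, queue, root, broker, core, gate, peer, hub]
Visit mirror; enqueue ledger → queue [queue, root, broker, core, gate, peer, hub, ledger]
Visit queue; enqueue relay → queue [root, broker, core, gate, peer, hub, ledger, relay]
Visit root; enqueue edge, mesh → queue [broker, core, gate, peer, hub, ledger, relay, edge, mesh]
Visit broker → queue [core, gate, peer, hub, ledger, relay, edge, mesh]
Visit core → queue [gate, peer, hub, ledger, relay, edge, mesh]
Visit gate → queue [peer, hub, ledger, relay, edge, mesh]
Visit peer → queue [hub, ledger, relay, edge, mesh]
Visit hub → queue [ledger, relay, edge, mesh]
Visit ledger → queue [relay, edge, mesh]
Visit relay → queue [edge, mesh]
Visit edge → queue [mesh]
Visit mesh → queue []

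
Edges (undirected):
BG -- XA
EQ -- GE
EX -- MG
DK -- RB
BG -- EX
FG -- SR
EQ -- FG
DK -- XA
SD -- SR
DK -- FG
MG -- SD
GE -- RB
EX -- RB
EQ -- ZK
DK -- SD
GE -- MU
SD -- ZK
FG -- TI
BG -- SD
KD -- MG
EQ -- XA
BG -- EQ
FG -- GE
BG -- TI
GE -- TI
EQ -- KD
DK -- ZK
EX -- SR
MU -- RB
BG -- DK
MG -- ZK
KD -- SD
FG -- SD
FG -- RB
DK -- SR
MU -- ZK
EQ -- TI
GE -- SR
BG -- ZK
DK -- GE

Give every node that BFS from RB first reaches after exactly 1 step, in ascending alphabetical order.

Level 0: RB
Level 1: DK, EX, FG, GE, MU
Level 2: BG, EQ, MG, SD, SR, TI, XA, ZK
Level 3: KD

DK, EX, FG, GE, MU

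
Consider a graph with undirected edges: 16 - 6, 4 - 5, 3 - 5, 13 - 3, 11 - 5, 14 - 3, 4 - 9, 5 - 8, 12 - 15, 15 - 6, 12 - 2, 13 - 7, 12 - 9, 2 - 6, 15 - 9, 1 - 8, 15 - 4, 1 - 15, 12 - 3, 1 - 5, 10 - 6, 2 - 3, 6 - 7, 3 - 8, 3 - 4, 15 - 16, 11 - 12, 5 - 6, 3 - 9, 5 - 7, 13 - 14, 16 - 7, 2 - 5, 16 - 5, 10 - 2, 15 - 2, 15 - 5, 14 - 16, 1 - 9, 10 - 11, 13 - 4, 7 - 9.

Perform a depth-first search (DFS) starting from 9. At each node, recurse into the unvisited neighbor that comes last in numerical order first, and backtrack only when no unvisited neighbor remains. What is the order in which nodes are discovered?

Visit 9
9 → 15
15 → 16
16 → 14
14 → 13
13 → 7
7 → 6
6 → 10
10 → 11
11 → 12
12 → 3
3 → 8
8 → 5
5 → 4
5 → 2
5 → 1

9 -> 15 -> 16 -> 14 -> 13 -> 7 -> 6 -> 10 -> 11 -> 12 -> 3 -> 8 -> 5 -> 4 -> 2 -> 1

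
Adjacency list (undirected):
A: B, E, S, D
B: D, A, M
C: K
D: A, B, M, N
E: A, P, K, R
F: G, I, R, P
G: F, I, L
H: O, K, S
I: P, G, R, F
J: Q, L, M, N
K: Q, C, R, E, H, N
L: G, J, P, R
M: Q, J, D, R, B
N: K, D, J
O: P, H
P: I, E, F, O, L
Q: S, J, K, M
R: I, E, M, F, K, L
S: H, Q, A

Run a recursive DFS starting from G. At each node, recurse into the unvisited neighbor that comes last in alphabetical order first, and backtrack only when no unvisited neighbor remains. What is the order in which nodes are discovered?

G -> L -> R -> M -> Q -> S -> H -> O -> P -> I -> F -> E -> K -> N -> J -> D -> B -> A -> C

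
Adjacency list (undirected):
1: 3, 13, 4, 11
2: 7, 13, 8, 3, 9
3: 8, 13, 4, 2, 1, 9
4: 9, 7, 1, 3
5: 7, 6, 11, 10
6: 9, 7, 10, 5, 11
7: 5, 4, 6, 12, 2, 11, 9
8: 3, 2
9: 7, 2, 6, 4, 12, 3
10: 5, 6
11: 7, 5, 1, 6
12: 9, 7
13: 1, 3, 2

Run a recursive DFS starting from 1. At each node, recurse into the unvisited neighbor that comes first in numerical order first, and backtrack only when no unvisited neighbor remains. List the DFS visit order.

1 → 3 → 2 → 7 → 4 → 9 → 6 → 5 → 10 → 11 → 12 → 8 → 13

Visit 1
1 → 3
3 → 2
2 → 7
7 → 4
4 → 9
9 → 6
6 → 5
5 → 10
5 → 11
9 → 12
2 → 8
2 → 13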